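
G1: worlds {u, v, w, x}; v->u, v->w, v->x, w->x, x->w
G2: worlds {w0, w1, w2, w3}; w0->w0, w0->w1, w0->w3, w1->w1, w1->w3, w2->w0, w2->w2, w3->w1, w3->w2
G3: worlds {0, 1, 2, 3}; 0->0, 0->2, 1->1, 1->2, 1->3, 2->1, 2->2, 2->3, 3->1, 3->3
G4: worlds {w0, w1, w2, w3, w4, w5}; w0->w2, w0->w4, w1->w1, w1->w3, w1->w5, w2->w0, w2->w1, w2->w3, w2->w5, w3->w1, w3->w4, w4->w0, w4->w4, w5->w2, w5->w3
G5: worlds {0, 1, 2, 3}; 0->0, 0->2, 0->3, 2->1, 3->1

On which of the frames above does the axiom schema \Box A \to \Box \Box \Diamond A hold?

G1

This is the axiom for a generalized confluence (Geach) condition; its first-order frame correspondent is \forall x \forall z (x R^2 z \to \exists w (xRw \wedge zRw)).
G1: satisfies the condition.
G2: fails — w1R²w2 but no w with w1Rw and w2Rw.
G3: fails — 0R²3 but no w with 0Rw and 3Rw.
G4: fails — w0R²w1 but no w with w0Rw and w1Rw.
G5: fails — 0R²1 but no w with 0Rw and 1Rw.
Valid on: G1.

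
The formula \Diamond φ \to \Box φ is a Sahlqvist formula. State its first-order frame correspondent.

partial functionality

This schema is the CD axiom.
It corresponds to partial functionality: \forall x \forall y \forall z (Rxy \wedge Rxz \to y = z).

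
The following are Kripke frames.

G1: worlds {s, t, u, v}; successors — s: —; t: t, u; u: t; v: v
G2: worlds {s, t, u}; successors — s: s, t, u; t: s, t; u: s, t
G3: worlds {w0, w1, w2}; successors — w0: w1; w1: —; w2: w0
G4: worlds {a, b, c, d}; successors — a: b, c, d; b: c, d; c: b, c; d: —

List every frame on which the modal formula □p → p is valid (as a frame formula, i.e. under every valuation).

The schema corresponds to reflexivity: ∀x Rxx.
G1: fails — world s does not see itself.
G2: fails — world u does not see itself.
G3: fails — world w0 does not see itself.
G4: fails — world a does not see itself.

none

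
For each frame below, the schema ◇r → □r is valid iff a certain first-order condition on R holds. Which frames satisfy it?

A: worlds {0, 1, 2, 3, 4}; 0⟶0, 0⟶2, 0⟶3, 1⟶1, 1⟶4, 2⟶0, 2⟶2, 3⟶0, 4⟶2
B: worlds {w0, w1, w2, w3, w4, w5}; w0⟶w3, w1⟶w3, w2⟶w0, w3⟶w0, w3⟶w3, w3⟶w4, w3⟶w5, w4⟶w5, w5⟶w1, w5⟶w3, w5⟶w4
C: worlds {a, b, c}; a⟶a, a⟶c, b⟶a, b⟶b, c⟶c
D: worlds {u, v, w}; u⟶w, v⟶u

D

This is the axiom for partial functionality; its first-order frame correspondent is ∀x ∀y ∀z (Rxy ∧ Rxz → y = z).
A: fails — 0 sees both 0 and 2.
B: fails — w3 sees both w0 and w3.
C: fails — a sees both a and c.
D: holds.
Valid on: D.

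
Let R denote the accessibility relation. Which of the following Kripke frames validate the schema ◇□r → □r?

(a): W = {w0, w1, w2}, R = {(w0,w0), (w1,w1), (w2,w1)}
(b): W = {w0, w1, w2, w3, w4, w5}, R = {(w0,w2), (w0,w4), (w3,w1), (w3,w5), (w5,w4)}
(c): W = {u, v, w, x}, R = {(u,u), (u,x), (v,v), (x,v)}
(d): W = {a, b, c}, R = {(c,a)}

The schema corresponds to the Euclidean property: ∀x ∀y ∀z (Rxy ∧ Rxz → Ryz).
(a): condition met.
(b): fails — Rw0w4 and Rw0w4 but not Rw4w4.
(c): fails — Rux and Rux but not Rxx.
(d): fails — Rca and Rca but not Raa.

(a)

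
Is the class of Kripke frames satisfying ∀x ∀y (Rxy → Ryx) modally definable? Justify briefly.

The condition is symmetry. A defining modal formula is p → □◇p.

Yes — defined by p → □◇p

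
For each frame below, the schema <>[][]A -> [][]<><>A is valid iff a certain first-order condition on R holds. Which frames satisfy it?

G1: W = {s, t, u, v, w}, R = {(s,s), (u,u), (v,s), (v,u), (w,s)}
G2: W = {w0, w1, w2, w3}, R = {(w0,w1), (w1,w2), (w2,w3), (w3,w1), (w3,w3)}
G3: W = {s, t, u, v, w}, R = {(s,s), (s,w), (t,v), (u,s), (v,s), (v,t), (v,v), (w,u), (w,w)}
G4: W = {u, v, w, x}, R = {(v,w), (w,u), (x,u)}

G2, G3

The schema corresponds to a generalized confluence (Geach) condition: forall x forall y forall z ((xRy & x R^2 z) -> exists w (y R^2 w & z R^2 w)).
G1: fails — vRs, vR²u but no w* with sR²w* and uR²w*.
G2: ✓.
G3: ✓.
G4: fails — vRw, vR²u but no t with wR²t and uR²t.
Valid on: G2, G3.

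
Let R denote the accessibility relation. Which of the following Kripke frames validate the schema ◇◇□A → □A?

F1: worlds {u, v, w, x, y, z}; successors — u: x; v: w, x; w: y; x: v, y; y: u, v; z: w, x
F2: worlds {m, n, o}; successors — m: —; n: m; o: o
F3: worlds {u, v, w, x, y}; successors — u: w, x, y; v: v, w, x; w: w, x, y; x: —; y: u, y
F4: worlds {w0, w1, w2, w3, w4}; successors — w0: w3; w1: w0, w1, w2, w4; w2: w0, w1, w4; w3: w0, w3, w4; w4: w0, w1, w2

This is the axiom for a generalized confluence (Geach) condition; its first-order frame correspondent is ∀x ∀y ∀z ((xR²y ∧ xRz) → ∃w (yRw ∧ z = w)).
F1: fails — uR²y, uRx but no t with yRt and x=t.
F2: holds.
F3: fails — uR²x, uRw but no t with xRt and w=t.
F4: fails — w0R²w4, w0Rw3 but no w with w4Rw and w3=w.
Valid on: F2.

F2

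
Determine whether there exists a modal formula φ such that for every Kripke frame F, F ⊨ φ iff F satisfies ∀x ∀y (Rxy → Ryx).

Yes: it is symmetry, defined by the B schema r → □◇r.

Yes, by r → □◇r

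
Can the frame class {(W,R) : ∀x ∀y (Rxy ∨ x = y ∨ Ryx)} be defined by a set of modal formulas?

Not definable by any modal formula

If a class were modally definable it would be closed under disjoint unions (Goldblatt–Thomason).
Take 4 disjoint single-world reflexive frames: each is trivially connected, but their disjoint union has 4 worlds with no edge between distinct components, so it is not connected.
Hence connectedness of R is not modally definable.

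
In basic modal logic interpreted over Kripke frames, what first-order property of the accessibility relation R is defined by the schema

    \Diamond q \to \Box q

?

Partial functionality

Suppose ◇q→□q is valid. Take Rxy, Rxz and set V(q)={y}. Then ◇q at x, so □q at x, so q at z, i.e. z=y.
Conversely, on a frame with partial functionality the schema holds at every world under every valuation.
So the correspondent is partial functionality.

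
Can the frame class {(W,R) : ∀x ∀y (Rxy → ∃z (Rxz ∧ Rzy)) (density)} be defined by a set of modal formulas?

Definable; □□r → □r defines it

This is a Sahlqvist condition; the C4 axiom □□r → □r defines it.
Suppose □□r→□r is valid. Take Rxy and set V(r)={w : xR²w}. Then □□r at x, so □r at x, so r at y, i.e. ∃z(Rxz∧Rzy).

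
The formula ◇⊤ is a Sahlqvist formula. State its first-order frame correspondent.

◇⊤ holds at w iff w has a successor, so frame-validity of ◇⊤ is exactly seriality. Equivalently via □p → ◇p:
Suppose □p→◇p is valid. At any x set V(p)=W. Then □p at x, so ◇p at x, so x has a successor.

seriality: ∀x ∃y Rxy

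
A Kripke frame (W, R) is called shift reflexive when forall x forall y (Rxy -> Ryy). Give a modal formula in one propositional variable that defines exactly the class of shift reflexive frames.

□(□ψ → ψ)

A defining formula is □(□ψ → ψ) (the T□ axiom).
Suppose □(□ψ→ψ) is valid. Take Rxy and set V(ψ)={w : Ryw}. Then at y, □ψ holds; since □(□ψ→ψ) at x, □ψ→ψ at y, so ψ at y, i.e. Ryy.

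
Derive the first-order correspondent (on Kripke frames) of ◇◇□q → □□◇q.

∀x ∀y ∀z ((xR²y ∧ xR²z) → ∃w (yRw ∧ zRw))

This is a Sahlqvist (Geach-type) schema ◇^2□^1q → □^2◇^1q.
Minimal-valuation argument: fix x; take any y with xR^2y and any z with xR^2z. Set V(q) to the set of worlds R-reachable from y in exactly 1 step. Then □^1q holds at y, so the antecedent holds at x; validity forces ◇^1q at z, giving a w with zR^1w and yR^1w.
First-order correspondent: ∀x ∀y ∀z ((xR²y ∧ xR²z) → ∃w (yRw ∧ zRw)).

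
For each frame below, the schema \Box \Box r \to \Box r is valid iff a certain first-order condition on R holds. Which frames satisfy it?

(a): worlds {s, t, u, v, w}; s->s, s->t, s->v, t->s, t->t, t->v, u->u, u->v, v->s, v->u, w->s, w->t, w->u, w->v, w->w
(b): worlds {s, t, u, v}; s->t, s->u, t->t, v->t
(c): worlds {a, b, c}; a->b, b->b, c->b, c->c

(a), (c)

Frame correspondent (Sahlqvist): \forall x \forall y (Rxy \to \exists z (Rxz \wedge Rzy)) — i.e. density.
(a): ✓.
(b): fails — Rsu but no z with Rsz and Rzu.
(c): ✓.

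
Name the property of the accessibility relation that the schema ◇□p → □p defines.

Replacing p by ¬p and contraposing gives the equivalent schema ◇p → □◇p.
Suppose ◇p→□◇p is valid. Take Rxy, Rxz and set V(p)={y}. Then ◇p at x, so □◇p at x, so ◇p at z, so some w with Rzw has p; w=y, i.e. Rzy. By symmetry of the argument, Ryz.
Conversely, on a frame with the Euclidean property the schema holds at every world under every valuation.
Frame condition: ∀x ∀y ∀z (Rxy ∧ Rxz → Ryz).

The Euclidean property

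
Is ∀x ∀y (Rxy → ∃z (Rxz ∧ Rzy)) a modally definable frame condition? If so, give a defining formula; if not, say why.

Definable; □□q → □q defines it

This is a Sahlqvist condition; the C4 axiom □□q → □q defines it.
Suppose □□q→□q is valid. Take Rxy and set V(q)={w : xR²w}. Then □□q at x, so □q at x, so q at y, i.e. ∃z(Rxz∧Rzy).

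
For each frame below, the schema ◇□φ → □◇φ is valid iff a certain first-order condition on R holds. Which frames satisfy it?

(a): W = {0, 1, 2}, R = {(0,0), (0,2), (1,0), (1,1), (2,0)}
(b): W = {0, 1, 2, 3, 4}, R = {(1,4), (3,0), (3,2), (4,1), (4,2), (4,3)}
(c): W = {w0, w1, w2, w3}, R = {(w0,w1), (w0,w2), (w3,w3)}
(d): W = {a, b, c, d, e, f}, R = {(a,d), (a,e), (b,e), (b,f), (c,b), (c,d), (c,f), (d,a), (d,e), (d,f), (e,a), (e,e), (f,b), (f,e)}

(a), (d)

This is the axiom for convergence; its first-order frame correspondent is ∀x ∀y ∀z (Rxy ∧ Rxz → ∃w (Ryw ∧ Rzw)).
(a): ✓.
(b): fails — R32 and R32 but 2 and 2 have no common successor.
(c): fails — Rw0w1 and Rw0w1 but w1 and w1 have no common successor.
(d): ✓.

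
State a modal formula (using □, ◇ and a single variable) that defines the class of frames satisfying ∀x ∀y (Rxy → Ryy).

□(□q → q)

The condition is shift-reflexivity. The T□ schema □(□q → q) defines it.
Suppose □(□q→q) is valid. Take Rxy and set V(q)={w : Ryw}. Then at y, □q holds; since □(□q→q) at x, □q→q at y, so q at y, i.e. Ryy.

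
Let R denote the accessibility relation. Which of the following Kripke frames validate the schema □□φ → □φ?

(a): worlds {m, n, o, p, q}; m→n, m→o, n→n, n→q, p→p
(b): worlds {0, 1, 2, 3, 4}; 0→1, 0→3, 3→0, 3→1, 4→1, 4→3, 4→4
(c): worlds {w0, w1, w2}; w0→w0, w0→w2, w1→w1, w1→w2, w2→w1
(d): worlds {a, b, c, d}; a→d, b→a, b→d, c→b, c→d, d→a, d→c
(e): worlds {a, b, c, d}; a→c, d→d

The schema corresponds to density: ∀x ∀y (Rxy → ∃z (Rxz ∧ Rzy)).
(a): fails — Rmo but no z with Rmz and Rzo.
(b): fails — R03 but no z with R0z and Rz3.
(c): satisfies the condition.
(d): fails — Rdc but no z with Rdz and Rzc.
(e): fails — Rac but no z with Raz and Rzc.
Valid on: (c).

(c)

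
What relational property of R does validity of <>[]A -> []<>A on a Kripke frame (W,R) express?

Suppose ◇□A→□◇A is valid. Take Rxy, Rxz and set V(A)={w : Ryw}. Then □A at y so ◇□A at x, so □◇A at x, so ◇A at z, giving w with Rzw and Ryw.

Convergence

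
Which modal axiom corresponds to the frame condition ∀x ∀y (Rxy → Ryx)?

r → □◇r

A defining formula is r → □◇r (the B axiom).
Suppose r→□◇r is valid. Take Rxy and set V(r)={x}. Then r at x, so □◇r at x, so ◇r at y, so some z with Ryz has r; z=x, i.e. Ryx.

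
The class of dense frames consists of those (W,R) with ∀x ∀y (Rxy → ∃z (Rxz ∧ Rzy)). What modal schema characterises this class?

The condition is density. The C4 schema □□ψ → □ψ defines it.
Suppose □□ψ→□ψ is valid. Take Rxy and set V(ψ)={w : xR²w}. Then □□ψ at x, so □ψ at x, so ψ at y, i.e. ∃z(Rxz∧Rzy).

□□ψ → □ψ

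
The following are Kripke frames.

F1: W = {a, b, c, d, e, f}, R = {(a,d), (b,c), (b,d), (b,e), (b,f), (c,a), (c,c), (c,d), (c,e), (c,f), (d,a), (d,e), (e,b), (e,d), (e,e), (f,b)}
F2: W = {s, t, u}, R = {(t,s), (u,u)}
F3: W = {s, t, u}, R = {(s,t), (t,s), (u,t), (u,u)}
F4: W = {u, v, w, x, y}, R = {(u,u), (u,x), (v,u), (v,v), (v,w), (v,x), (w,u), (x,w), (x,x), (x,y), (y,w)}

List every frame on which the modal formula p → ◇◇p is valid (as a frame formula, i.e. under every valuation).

This is the axiom for a generalized confluence (Geach) condition; its first-order frame correspondent is ∀x ∃w (x = w ∧ xR²w).
F1: condition met.
F2: fails — at s but no w with s=w and sR²w.
F3: condition met.
F4: fails — at w but no t with w=t and wR²t.

F1, F3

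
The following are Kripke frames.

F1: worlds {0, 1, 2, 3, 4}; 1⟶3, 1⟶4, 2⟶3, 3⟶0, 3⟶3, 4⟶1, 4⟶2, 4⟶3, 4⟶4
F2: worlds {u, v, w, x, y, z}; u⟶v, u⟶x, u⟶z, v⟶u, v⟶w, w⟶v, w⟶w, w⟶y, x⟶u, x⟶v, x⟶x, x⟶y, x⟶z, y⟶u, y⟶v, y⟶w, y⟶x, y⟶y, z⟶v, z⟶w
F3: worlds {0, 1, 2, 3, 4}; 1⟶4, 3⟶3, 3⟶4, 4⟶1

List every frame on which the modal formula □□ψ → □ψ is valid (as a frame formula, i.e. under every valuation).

This is the axiom for density; its first-order frame correspondent is ∀x ∀y (Rxy → ∃z (Rxz ∧ Rzy)).
F1: holds.
F2: fails — Rvu but no t with Rvt and Rtu.
F3: fails — R14 but no z with R1z and Rz4.
Valid on: F1.

F1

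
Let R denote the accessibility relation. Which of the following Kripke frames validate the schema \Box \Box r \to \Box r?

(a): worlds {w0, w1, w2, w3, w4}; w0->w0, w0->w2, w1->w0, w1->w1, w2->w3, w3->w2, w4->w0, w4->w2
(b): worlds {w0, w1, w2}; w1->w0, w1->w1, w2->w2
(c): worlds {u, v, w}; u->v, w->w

(b)

This is the axiom for density; its first-order frame correspondent is \forall x \forall y (Rxy \to \exists z (Rxz \wedge Rzy)).
(a): fails — Rw3w2 but no z with Rw3z and Rzw2.
(b): ✓.
(c): fails — Ruv but no z with Ruz and Rzv.
Valid on: (b).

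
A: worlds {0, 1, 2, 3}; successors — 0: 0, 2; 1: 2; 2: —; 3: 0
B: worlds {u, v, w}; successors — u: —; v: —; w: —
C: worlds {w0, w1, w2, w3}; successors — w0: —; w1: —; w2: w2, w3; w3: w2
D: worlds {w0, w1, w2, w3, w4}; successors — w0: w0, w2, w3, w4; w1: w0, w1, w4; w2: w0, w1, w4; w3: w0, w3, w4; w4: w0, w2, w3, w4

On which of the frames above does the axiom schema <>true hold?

This is the axiom for seriality; its first-order frame correspondent is forall x exists y Rxy.
A: fails — world 2 has no successor.
B: fails — world u has no successor.
C: fails — world w0 has no successor.
D: satisfies the condition.

D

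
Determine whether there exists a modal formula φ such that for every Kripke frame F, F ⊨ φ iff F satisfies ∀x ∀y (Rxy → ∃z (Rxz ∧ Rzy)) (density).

Yes — defined by □□q → □q

This is a Sahlqvist condition; the C4 axiom □□q → □q defines it.
Suppose □□q→□q is valid. Take Rxy and set V(q)={w : xR²w}. Then □□q at x, so □q at x, so q at y, i.e. ∃z(Rxz∧Rzy).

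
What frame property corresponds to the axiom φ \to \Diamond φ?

reflexivity: \forall x Rxx

Replacing φ by ¬φ and contraposing gives the equivalent schema □φ → φ.
Suppose □φ→φ is valid. At any x set V(φ)={w : Rxw}. Then □φ holds at x, so φ holds at x, i.e. Rxx.
Conversely, any frame satisfying \forall x Rxx validates the schema.
Frame condition: \forall x Rxx.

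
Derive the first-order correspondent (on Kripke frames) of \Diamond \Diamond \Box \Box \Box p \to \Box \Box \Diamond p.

\forall x \forall y \forall z ((x R^2 y \wedge x R^2 z) \to \exists w (y R^3 w \wedge zRw))

This is a Sahlqvist (Geach-type) schema ◇^2□^3p → □^2◇^1p.
Minimal-valuation argument: fix x; take any y with xR^2y and any z with xR^2z. Set V(p) to the set of worlds R-reachable from y in exactly 3 steps. Then □^3p holds at y, so the antecedent holds at x; validity forces ◇^1p at z, giving a w with zR^1w and yR^3w.
First-order correspondent: \forall x \forall y \forall z ((x R^2 y \wedge x R^2 z) \to \exists w (y R^3 w \wedge zRw)).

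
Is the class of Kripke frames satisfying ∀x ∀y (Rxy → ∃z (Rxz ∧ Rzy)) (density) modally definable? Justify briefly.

Definable; □□p → □p defines it

This is a Sahlqvist condition; the C4 axiom □□p → □p defines it.
Suppose □□p→□p is valid. Take Rxy and set V(p)={w : xR²w}. Then □□p at x, so □p at x, so p at y, i.e. ∃z(Rxz∧Rzy).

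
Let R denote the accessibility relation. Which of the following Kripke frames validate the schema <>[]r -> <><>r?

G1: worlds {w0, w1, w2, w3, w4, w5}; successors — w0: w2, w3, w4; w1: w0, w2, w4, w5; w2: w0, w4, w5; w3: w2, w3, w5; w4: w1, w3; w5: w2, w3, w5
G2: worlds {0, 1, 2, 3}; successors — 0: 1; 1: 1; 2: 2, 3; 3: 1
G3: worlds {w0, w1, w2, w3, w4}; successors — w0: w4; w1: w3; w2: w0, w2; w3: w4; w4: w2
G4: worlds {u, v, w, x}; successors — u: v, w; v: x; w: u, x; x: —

G1, G2, G3

Frame correspondent (Sahlqvist): forall x forall y (xRy -> exists w (yRw & x R^2 w)) — i.e. a generalized confluence (Geach) condition.
G1: holds.
G2: holds.
G3: holds.
G4: fails — vRx but no t with xRt and vR²t.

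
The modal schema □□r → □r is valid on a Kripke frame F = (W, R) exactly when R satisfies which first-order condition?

Suppose □□r→□r is valid. Take Rxy and set V(r)={w : xR²w}. Then □□r at x, so □r at x, so r at y, i.e. ∃z(Rxz∧Rzy).
The converse is a direct semantic check.
So the correspondent is density.

density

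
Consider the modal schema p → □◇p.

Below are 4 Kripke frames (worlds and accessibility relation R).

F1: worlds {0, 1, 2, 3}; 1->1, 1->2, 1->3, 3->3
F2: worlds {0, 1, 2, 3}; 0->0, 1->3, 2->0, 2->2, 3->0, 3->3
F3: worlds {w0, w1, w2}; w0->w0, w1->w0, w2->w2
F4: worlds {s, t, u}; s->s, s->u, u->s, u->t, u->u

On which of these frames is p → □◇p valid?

This is the axiom for symmetry; its first-order frame correspondent is ∀x ∀y (Rxy → Ryx).
F1: fails — R12 but not R21.
F2: fails — R20 but not R02.
F3: fails — Rw1w0 but not Rw0w1.
F4: fails — Rut but not Rtu.
Valid on no frame.

none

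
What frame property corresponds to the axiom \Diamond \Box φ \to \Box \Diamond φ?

This schema is the .2 axiom.
Its frame correspondent is convergence — \forall x \forall y \forall z (Rxy \wedge Rxz \to \exists w (Ryw \wedge Rzw)).

convergence: \forall x \forall y \forall z (Rxy \wedge Rxz \to \exists w (Ryw \wedge Rzw))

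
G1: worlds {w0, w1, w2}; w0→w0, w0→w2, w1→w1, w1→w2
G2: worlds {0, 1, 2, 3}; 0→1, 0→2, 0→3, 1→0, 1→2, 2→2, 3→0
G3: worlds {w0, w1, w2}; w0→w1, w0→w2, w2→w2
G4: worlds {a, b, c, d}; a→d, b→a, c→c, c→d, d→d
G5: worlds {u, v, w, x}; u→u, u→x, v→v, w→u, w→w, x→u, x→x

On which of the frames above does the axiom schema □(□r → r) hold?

The schema corresponds to shift-reflexivity: ∀x ∀y (Rxy → Ryy).
G1: fails — Rw1w2 but not Rw2w2.
G2: fails — R10 but not R00.
G3: fails — Rw0w1 but not Rw1w1.
G4: fails — Rba but not Raa.
G5: condition met.
Valid on: G5.

G5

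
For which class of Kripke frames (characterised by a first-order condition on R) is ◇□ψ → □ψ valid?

This is frame-equivalent to ◇ψ → □◇ψ (substitute ¬ψ for ψ and contrapose).
Suppose ◇ψ→□◇ψ is valid. Take Rxy, Rxz and set V(ψ)={y}. Then ◇ψ at x, so □◇ψ at x, so ◇ψ at z, so some w with Rzw has ψ; w=y, i.e. Rzy. By symmetry of the argument, Ryz.
The converse is a direct semantic check.
Frame condition: ∀x ∀y ∀z (Rxy ∧ Rxz → Ryz).

The Euclidean property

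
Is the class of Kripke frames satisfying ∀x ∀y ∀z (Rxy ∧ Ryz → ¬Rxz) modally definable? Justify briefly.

Any modally definable frame class is closed under surjective bounded morphisms.
The 7-cycle (worlds a,b,c,d,e,f,g with a→b→c→d→e→f→g→a) is intransitive. Mapping every world to a single reflexive point • is a surjective bounded morphism; the reflexive point is not intransitive (R••∧R•• but R••).
Hence intransitivity is not modally definable.

Not definable by any modal formula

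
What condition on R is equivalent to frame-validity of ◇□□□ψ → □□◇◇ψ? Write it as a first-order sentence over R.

∀x ∀y ∀z ((xRy ∧ xR²z) → ∃w (yR³w ∧ zR²w))

This is a Sahlqvist (Geach-type) schema ◇^1□^3ψ → □^2◇^2ψ.
Minimal-valuation argument: fix x; take any y with xR^1y and any z with xR^2z. Set V(ψ) to the set of worlds R-reachable from y in exactly 3 steps. Then □^3ψ holds at y, so the antecedent holds at x; validity forces ◇^2ψ at z, giving a w with zR^2w and yR^3w.
First-order correspondent: ∀x ∀y ∀z ((xRy ∧ xR²z) → ∃w (yR³w ∧ zR²w)).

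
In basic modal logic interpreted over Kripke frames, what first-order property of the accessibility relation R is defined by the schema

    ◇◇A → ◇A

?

Replacing A by ¬A and contraposing gives the equivalent schema □A → □□A.
Suppose □A→□□A is valid. Take Rxy, Ryz and set V(A)={w : Rxw}. Then □A at x, so □□A at x, so □A at y, so A at z, i.e. Rxz.
The converse is a direct semantic check.
So the correspondent is transitivity.

transitivity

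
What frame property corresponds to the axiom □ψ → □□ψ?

transitivity: ∀x ∀y ∀z (Rxy ∧ Ryz → Rxz)

Suppose □ψ→□□ψ is valid. Take Rxy, Ryz and set V(ψ)={w : Rxw}. Then □ψ at x, so □□ψ at x, so □ψ at y, so ψ at z, i.e. Rxz.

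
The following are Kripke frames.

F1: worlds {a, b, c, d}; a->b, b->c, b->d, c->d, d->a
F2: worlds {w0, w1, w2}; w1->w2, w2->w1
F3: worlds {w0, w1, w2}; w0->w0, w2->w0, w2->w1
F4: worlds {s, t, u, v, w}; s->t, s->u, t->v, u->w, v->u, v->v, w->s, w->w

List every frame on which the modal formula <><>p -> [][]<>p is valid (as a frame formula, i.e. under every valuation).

Frame correspondent (Sahlqvist): forall x forall y forall z ((x R^2 y & x R^2 z) -> exists w (y = w & zRw)) — i.e. a generalized confluence (Geach) condition.
F1: fails — aR²c, aR²c but no w with c=w and cRw.
F2: fails — w1R²w1, w1R²w1 but no w with w1=w and w1Rw.
F3: holds.
F4: fails — sR²v, sR²w but no w* with v=w* and wRw*.
Valid on: F3.

F3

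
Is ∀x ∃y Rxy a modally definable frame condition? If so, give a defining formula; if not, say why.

Yes: it is seriality, defined by the D schema □p → ◇p.
Suppose □p→◇p is valid. At any x set V(p)=W. Then □p at x, so ◇p at x, so x has a successor.

Yes — defined by □p → ◇p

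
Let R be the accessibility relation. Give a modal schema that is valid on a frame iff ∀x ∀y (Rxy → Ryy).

□(□s → s)

This is shift-reflexivity; the standard corresponding axiom is T□: □(□s → s).
Suppose □(□s→s) is valid. Take Rxy and set V(s)={w : Ryw}. Then at y, □s holds; since □(□s→s) at x, □s→s at y, so s at y, i.e. Ryy.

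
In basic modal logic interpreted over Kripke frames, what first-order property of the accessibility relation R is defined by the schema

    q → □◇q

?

symmetry: ∀x ∀y (Rxy → Ryx)

This is the B axiom.
Its frame correspondent is symmetry — ∀x ∀y (Rxy → Ryx).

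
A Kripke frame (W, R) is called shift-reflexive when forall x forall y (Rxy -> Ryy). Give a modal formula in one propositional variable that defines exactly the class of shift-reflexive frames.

The condition is shift-reflexivity. The T□ schema □(□r → r) defines it.
Suppose □(□r→r) is valid. Take Rxy and set V(r)={w : Ryw}. Then at y, □r holds; since □(□r→r) at x, □r→r at y, so r at y, i.e. Ryy.

□(□r → r)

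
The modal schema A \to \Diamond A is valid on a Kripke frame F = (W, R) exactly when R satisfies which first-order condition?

reflexivity

Equivalently (dual form): □A → A.
Suppose □A→A is valid. At any x set V(A)={w : Rxw}. Then □A holds at x, so A holds at x, i.e. Rxx.
Conversely, any frame satisfying \forall x Rxx validates the schema.
So the correspondent is reflexivity.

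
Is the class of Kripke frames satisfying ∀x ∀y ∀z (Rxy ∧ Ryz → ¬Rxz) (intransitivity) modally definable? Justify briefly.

If a class were modally definable it would be closed under surjective bounded morphisms (Goldblatt–Thomason).
The 3-cycle (worlds s,t,u with s→t→u→s) is intransitive. Mapping every world to a single reflexive point • is a surjective bounded morphism; the reflexive point is not intransitive (R••∧R•• but R••).
So the class is not modally definable.

No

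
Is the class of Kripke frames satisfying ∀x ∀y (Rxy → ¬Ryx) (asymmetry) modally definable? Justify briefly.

Modal frame validity is preserved under surjective bounded morphisms.
The 3-cycle (worlds 0,1,2 with 0→1→2→0) is asymmetric. Mapping every world to a single reflexive point • is a surjective bounded morphism, and the reflexive point is not asymmetric (R•• but asymmetry requires ¬R••).
Hence asymmetry is not modally definable.

No — not modally definable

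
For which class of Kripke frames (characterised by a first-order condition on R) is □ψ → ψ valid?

Reflexivity

Suppose □ψ→ψ is valid. At any x set V(ψ)={w : Rxw}. Then □ψ holds at x, so ψ holds at x, i.e. Rxx.
Conversely, any frame satisfying ∀x Rxx validates the schema.
So the correspondent is reflexivity.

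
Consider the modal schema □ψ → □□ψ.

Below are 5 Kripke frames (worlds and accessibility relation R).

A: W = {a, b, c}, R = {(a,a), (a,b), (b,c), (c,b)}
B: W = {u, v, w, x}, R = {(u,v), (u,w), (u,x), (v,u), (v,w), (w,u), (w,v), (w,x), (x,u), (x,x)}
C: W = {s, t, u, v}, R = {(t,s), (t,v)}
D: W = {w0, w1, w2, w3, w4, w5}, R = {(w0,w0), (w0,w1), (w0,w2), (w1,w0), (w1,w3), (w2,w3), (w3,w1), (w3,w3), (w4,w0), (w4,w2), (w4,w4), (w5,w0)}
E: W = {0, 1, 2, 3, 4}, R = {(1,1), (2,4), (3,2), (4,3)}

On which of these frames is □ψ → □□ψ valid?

The schema corresponds to transitivity: ∀x ∀y ∀z (Rxy ∧ Ryz → Rxz).
A: fails — Rab and Rbc but not Rac.
B: fails — Ruv and Rvu but not Ruu.
C: ✓.
D: fails — Rw1w0 and Rw0w1 but not Rw1w1.
E: fails — R43 and R32 but not R42.

C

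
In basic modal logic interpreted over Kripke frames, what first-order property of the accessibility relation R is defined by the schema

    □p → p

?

Suppose □p→p is valid. At any x set V(p)={w : Rxw}. Then □p holds at x, so p holds at x, i.e. Rxx.

reflexivity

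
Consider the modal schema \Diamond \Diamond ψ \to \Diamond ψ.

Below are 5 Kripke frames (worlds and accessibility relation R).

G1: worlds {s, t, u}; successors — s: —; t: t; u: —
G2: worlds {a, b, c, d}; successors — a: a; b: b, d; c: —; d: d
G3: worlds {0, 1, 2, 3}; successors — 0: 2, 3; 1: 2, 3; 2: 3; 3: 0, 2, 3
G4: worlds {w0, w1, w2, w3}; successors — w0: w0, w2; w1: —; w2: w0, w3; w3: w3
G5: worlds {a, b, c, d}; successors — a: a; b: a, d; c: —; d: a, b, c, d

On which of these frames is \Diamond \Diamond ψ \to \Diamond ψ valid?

Frame correspondent (Sahlqvist): \forall x \forall y \forall z (Rxy \wedge Ryz \to Rxz) — i.e. transitivity.
G1: ✓.
G2: ✓.
G3: fails — R23 and R32 but not R22.
G4: fails — Rw0w2 and Rw2w3 but not Rw0w3.
G5: fails — Rbd and Rdc but not Rbc.

G1, G2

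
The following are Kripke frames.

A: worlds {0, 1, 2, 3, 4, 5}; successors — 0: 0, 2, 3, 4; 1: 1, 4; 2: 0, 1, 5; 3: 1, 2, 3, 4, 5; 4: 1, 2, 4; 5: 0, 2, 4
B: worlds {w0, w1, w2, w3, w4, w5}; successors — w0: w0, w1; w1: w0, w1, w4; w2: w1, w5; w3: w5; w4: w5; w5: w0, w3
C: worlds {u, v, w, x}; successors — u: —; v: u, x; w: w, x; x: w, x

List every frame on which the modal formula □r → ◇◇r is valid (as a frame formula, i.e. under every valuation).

A

This is the axiom for a generalized confluence (Geach) condition; its first-order frame correspondent is ∀x ∃w (xRw ∧ xR²w).
A: condition met.
B: fails — at w3 but no w with w3Rw and w3R²w.
C: fails — at u but no t with uRt and uR²t.
Valid on: A.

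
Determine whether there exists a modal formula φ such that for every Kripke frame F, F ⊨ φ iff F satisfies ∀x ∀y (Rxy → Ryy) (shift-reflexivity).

The condition is shift-reflexivity. A defining modal formula is □(□r → r).

Yes, by □(□r → r)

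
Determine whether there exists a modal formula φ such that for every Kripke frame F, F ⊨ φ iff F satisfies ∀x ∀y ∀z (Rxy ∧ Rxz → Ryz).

Yes — defined by ◇r → □◇r

This is a Sahlqvist condition; the 5 axiom ◇r → □◇r defines it.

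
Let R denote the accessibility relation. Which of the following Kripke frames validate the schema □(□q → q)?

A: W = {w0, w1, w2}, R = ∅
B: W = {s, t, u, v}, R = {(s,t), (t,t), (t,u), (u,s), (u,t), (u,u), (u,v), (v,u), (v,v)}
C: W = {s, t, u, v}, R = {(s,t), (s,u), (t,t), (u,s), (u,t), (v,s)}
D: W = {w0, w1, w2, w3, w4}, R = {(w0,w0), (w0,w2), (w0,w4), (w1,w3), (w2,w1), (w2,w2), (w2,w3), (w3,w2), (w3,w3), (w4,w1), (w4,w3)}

Frame correspondent (Sahlqvist): ∀x ∀y (Rxy → Ryy) — i.e. shift-reflexivity.
A: condition met.
B: fails — Rus but not Rss.
C: fails — Rus but not Rss.
D: fails — Rw0w4 but not Rw4w4.
Valid on: A.

A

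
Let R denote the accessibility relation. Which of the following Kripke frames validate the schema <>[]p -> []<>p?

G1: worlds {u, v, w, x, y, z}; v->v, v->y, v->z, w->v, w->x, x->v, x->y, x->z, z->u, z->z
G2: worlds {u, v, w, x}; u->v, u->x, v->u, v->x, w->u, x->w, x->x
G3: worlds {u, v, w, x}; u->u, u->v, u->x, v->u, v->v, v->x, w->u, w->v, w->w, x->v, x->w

G3

This is the axiom for convergence; its first-order frame correspondent is forall x forall y forall z (Rxy & Rxz -> exists w (Ryw & Rzw)).
G1: fails — Rvv and Rvy but v and y have no common successor.
G2: fails — Rxw and Rxx but w and x have no common successor.
G3: satisfies the condition.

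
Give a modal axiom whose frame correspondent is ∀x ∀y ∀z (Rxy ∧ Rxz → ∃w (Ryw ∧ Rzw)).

◇□q → □◇q

The condition is convergence. The .2 schema ◇□q → □◇q defines it.
Suppose ◇□q→□◇q is valid. Take Rxy, Rxz and set V(q)={w : Ryw}. Then □q at y so ◇□q at x, so □◇q at x, so ◇q at z, giving w with Rzw and Ryw.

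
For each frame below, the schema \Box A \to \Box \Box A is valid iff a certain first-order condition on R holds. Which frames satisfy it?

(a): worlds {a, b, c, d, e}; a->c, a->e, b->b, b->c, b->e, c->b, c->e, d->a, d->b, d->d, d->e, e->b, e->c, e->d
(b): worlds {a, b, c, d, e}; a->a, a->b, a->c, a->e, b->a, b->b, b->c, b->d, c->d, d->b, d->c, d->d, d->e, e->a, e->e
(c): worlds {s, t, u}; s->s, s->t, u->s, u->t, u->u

The schema corresponds to transitivity: \forall x \forall y \forall z (Rxy \wedge Ryz \to Rxz).
(a): fails — Rde and Rec but not Rdc.
(b): fails — Rcd and Rdc but not Rcc.
(c): ✓.

(c)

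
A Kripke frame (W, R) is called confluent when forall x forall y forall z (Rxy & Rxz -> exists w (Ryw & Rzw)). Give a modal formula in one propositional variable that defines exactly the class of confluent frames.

This is convergence; the standard corresponding axiom is .2: ◇□ψ → □◇ψ.
Suppose ◇□ψ→□◇ψ is valid. Take Rxy, Rxz and set V(ψ)={w : Ryw}. Then □ψ at y so ◇□ψ at x, so □◇ψ at x, so ◇ψ at z, giving w with Rzw and Ryw.

◇□ψ → □◇ψ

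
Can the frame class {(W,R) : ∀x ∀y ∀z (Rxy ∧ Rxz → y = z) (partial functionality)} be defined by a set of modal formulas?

Definable; ◇r → □r defines it

This is a Sahlqvist condition; the CD axiom ◇r → □r defines it.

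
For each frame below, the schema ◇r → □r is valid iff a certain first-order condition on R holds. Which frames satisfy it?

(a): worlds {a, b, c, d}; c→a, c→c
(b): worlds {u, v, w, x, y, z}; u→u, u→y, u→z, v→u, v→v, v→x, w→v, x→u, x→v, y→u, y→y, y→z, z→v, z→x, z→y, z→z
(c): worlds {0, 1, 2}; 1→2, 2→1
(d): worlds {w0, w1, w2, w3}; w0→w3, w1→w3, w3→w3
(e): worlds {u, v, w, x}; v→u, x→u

This is the axiom for partial functionality; its first-order frame correspondent is ∀x ∀y ∀z (Rxy ∧ Rxz → y = z).
(a): fails — c sees both a and c.
(b): fails — u sees both u and y.
(c): holds.
(d): holds.
(e): holds.
Valid on: (c), (d), (e).

(c), (d), (e)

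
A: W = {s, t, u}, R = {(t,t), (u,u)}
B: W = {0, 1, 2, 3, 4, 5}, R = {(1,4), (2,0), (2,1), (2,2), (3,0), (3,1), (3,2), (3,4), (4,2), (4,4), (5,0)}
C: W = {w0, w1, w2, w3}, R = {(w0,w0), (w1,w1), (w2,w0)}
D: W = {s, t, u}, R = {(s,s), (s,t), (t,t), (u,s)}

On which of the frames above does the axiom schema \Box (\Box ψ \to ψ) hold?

Frame correspondent (Sahlqvist): \forall x \forall y (Rxy \to Ryy) — i.e. shift-reflexivity.
A: holds.
B: fails — R31 but not R11.
C: holds.
D: holds.

A, C, D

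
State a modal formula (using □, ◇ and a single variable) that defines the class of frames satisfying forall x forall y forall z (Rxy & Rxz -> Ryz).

A defining formula is ◇ψ → □◇ψ (the 5 axiom).
Suppose ◇ψ→□◇ψ is valid. Take Rxy, Rxz and set V(ψ)={y}. Then ◇ψ at x, so □◇ψ at x, so ◇ψ at z, so some w with Rzw has ψ; w=y, i.e. Rzy. By symmetry of the argument, Ryz.

◇ψ → □◇ψ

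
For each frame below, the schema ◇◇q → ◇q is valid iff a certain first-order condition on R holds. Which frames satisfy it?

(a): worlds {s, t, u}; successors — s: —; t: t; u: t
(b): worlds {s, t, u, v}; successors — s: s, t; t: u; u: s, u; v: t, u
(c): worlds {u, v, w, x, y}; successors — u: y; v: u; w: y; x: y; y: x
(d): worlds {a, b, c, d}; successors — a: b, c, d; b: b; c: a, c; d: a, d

(a)

Frame correspondent (Sahlqvist): ∀x ∀y ∀z (Rxy ∧ Ryz → Rxz) — i.e. transitivity.
(a): condition met.
(b): fails — Rus and Rst but not Rut.
(c): fails — Ryx and Rxy but not Ryy.
(d): fails — Rac and Rca but not Raa.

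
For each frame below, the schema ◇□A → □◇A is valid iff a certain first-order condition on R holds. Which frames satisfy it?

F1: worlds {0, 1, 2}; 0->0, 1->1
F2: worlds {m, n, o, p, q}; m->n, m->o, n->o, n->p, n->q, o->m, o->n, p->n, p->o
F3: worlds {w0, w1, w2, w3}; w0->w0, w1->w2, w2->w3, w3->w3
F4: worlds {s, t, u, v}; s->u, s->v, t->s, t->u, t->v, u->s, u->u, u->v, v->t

F1, F3

The schema corresponds to convergence: ∀x ∀y ∀z (Rxy ∧ Rxz → ∃w (Ryw ∧ Rzw)).
F1: holds.
F2: fails — Rmo and Rmn but o and n have no common successor.
F3: holds.
F4: fails — Rsv and Rsu but v and u have no common successor.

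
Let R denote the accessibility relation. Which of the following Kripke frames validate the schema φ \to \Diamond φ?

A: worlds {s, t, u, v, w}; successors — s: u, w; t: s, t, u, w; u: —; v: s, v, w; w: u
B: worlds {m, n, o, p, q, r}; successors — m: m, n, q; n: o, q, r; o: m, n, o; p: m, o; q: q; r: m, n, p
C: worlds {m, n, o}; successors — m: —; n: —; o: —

none

This is the axiom for reflexivity; its first-order frame correspondent is \forall x Rxx.
A: fails — world s does not see itself.
B: fails — world n does not see itself.
C: fails — world m does not see itself.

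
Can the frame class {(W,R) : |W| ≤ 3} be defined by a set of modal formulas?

If a class were modally definable it would be closed under disjoint unions (Goldblatt–Thomason).
Any modal formula valid on each of 4 disjoint one-world frames is valid on their disjoint union (validity is preserved under disjoint unions). Each one-world frame has |W|=1≤3, but the union has |W|=4.
So the class is not modally definable.

No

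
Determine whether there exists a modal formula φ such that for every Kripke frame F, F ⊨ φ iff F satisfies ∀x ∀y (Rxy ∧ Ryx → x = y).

If a class were modally definable it would be closed under surjective bounded morphisms (Goldblatt–Thomason).
The 4-cycle (worlds a,b,c,d with a→b→c→d→a) is antisymmetric. Sending even-indexed worlds to • and odd-indexed worlds to ∘ is a surjective bounded morphism onto the two-world frame with •↔∘, which is not antisymmetric.
Hence antisymmetry is not modally definable.

No — not modally definable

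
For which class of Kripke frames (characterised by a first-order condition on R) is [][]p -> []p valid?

Suppose □□p→□p is valid. Take Rxy and set V(p)={w : xR²w}. Then □□p at x, so □p at x, so p at y, i.e. ∃z(Rxz∧Rzy).

Density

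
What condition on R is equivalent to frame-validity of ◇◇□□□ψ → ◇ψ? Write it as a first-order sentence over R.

∀x ∀y (xR²y → ∃w (yR³w ∧ xRw))

This is a Sahlqvist (Geach-type) schema ◇^2□^3ψ → □^0◇^1ψ.
Minimal-valuation argument: fix x; take any y with xR^2y and any z with xR^0z. Set V(ψ) to the set of worlds R-reachable from y in exactly 3 steps. Then □^3ψ holds at y, so the antecedent holds at x; validity forces ◇^1ψ at z, giving a w with zR^1w and yR^3w.
First-order correspondent: ∀x ∀y (xR²y → ∃w (yR³w ∧ xRw)).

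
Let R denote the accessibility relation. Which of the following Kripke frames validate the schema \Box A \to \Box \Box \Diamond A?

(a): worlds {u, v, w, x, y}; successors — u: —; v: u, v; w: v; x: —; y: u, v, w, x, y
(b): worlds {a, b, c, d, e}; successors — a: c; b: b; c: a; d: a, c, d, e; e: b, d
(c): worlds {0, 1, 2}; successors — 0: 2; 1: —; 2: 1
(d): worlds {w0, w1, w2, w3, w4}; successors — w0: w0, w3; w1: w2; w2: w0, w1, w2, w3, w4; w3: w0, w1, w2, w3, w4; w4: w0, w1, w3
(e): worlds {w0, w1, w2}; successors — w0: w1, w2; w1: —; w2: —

Frame correspondent (Sahlqvist): \forall x \forall z (x R^2 z \to \exists w (xRw \wedge zRw)) — i.e. a generalized confluence (Geach) condition.
(a): fails — vR²u but no t with vRt and uRt.
(b): fails — dR²b but no w with dRw and bRw.
(c): fails — 0R²1 but no w with 0Rw and 1Rw.
(d): fails — w0R²w1 but no w with w0Rw and w1Rw.
(e): satisfies the condition.

(e)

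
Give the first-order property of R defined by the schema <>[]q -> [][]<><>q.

forall x forall y forall z ((xRy & x R^2 z) -> exists w (yRw & z R^2 w))

This is a Sahlqvist (Geach-type) schema ◇^1□^1q → □^2◇^2q.
First-order correspondent: forall x forall y forall z ((xRy & x R^2 z) -> exists w (yRw & z R^2 w)).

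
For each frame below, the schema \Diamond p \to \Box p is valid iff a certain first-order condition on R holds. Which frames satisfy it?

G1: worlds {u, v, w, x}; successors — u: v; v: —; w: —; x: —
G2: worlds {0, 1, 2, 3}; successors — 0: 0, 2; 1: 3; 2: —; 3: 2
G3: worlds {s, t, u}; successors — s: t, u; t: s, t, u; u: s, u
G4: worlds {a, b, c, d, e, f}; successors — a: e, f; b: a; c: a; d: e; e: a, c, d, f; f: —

G1

This is the axiom for partial functionality; its first-order frame correspondent is \forall x \forall y \forall z (Rxy \wedge Rxz \to y = z).
G1: holds.
G2: fails — 0 sees both 0 and 2.
G3: fails — s sees both t and u.
G4: fails — a sees both e and f.
Valid on: G1.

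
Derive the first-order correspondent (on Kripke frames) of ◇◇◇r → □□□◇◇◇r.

This is a Sahlqvist (Geach-type) schema ◇^3□^0r → □^3◇^3r.
Minimal-valuation argument: fix x; take any y with xR^3y and any z with xR^3z. Set V(r) to the set of worlds R-reachable from y in exactly 0 steps. Then □^0r holds at y, so the antecedent holds at x; validity forces ◇^3r at z, giving a w with zR^3w and yR^0w.
First-order correspondent: ∀x ∀y ∀z ((xR³y ∧ xR³z) → ∃w (y = w ∧ zR³w)).

∀x ∀y ∀z ((xR³y ∧ xR³z) → ∃w (y = w ∧ zR³w))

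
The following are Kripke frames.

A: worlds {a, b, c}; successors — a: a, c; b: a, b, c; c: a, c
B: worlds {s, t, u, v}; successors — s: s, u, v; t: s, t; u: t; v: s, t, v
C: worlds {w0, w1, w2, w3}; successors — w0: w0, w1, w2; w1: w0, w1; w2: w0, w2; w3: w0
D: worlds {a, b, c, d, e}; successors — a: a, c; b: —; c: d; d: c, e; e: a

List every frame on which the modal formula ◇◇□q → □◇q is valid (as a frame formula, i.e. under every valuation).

The schema corresponds to a generalized confluence (Geach) condition: ∀x ∀y ∀z ((xR²y ∧ xRz) → ∃w (yRw ∧ zRw)).
A: holds.
B: fails — sR²s, sRu but no w with sRw and uRw.
C: holds.
D: fails — aR²a, aRc but no w with aRw and cRw.
Valid on: A, C.

A, C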